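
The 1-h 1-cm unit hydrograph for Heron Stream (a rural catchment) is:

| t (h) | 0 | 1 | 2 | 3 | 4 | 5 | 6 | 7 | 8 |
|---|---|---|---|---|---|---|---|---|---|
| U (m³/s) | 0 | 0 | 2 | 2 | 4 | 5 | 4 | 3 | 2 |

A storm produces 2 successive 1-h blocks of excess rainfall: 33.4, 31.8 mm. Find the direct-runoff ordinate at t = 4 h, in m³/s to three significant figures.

By discrete convolution, Q_j = Σ (P_i / 10 mm) · U_{j−i}.
At t = 4 h (j=4): Q = (33.4/10)·4 + (31.8/10)·2 = 19.7 m³/s.

Q ≈ 19.7 m³/s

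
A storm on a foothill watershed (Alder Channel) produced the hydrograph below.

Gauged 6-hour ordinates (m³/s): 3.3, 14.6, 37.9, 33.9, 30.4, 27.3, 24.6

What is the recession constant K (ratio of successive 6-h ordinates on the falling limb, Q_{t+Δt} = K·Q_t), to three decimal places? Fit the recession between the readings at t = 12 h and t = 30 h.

K ≈ 0.896

Using the recession-limb readings at t = 12 h and t = 30 h: Q falls from 37.9 to 27.3 m³/s over 3 intervals.
K = (Q₂/Q₁)^(1/3) = (27.3/37.9)^(1/3) = 0.896.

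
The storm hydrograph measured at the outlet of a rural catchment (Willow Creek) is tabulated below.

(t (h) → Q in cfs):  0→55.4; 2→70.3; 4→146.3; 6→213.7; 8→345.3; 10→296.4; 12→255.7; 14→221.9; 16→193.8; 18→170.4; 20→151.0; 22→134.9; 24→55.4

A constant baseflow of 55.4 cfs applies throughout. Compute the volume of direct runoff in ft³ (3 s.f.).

V ≈ 1.15 × 10^7 ft³

Direct-runoff ordinates (Q − Q_b): 0.0, 14.9, 90.9, 158.3, 289.9, 241.0, 200.3, 166.5, 138.4, 115.0, 95.6, 79.5, 0.0 cfs.
ΣQ_DR = 1590 cfs.
With Δt = 2 h = 7200 s, V = ΣQ_DR · Δt = 1590 × 7200 = 1.15 × 10^7 ft³.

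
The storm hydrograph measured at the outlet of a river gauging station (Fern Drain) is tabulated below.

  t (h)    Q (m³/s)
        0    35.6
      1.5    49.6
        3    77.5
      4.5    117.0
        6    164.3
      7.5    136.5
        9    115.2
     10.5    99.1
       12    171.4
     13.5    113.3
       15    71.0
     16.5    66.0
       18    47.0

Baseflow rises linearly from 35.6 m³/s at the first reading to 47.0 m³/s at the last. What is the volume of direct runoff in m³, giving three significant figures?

V ≈ 3.92 × 10^6 m³

Direct-runoff ordinates (Q − Q_b): 0.00, 13.05, 40.00, 78.55, 124.90, 96.15, 73.90, 56.85, 128.20, 69.15, 25.90, 19.95, 0.00 m³/s.
ΣQ_DR = 726.6 m³/s.
With Δt = 1.5 h = 5400 s, V = ΣQ_DR · Δt = 726.6 × 5400 = 3.92 × 10^6 m³.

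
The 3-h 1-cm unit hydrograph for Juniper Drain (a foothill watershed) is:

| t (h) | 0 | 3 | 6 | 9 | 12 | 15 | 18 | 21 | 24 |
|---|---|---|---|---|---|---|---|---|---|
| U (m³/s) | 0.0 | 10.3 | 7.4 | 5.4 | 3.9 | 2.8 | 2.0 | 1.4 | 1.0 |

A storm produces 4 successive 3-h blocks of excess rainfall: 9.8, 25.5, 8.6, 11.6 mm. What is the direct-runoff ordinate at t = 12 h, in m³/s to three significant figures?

By discrete convolution, Q_j = Σ (P_i / 10 mm) · U_{j−i}.
At t = 12 h (j=4): Q = (9.8/10)·3.9 + (25.5/10)·5.4 + (8.6/10)·7.4 + (11.6/10)·10.3 = 35.9 m³/s.

Q ≈ 35.9 m³/s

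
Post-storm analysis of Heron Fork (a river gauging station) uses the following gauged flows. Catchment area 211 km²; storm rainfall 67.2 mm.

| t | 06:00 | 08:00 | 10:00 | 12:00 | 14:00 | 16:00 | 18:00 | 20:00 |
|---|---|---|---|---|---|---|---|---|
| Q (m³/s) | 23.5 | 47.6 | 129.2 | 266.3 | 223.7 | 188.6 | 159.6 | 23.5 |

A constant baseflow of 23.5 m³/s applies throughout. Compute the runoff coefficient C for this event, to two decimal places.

ΣQ_DR = 874.0 m³/s; V = ΣQ_DR·Δt = 6.293 × 10^6 m³.
Runoff depth d = V / A = 29.82 mm.
C = d / P = 29.82 / 67.2 = 0.44.

C ≈ 0.44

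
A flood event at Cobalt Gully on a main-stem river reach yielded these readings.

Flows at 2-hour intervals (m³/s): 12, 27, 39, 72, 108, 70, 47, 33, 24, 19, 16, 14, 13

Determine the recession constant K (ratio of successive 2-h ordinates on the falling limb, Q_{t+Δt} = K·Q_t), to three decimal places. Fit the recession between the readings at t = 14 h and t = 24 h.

K ≈ 0.830

Using the recession-limb readings at t = 14 h and t = 24 h: Q falls from 33 to 13 m³/s over 5 intervals.
K = (Q₂/Q₁)^(1/5) = (13/33)^(1/5) = 0.830.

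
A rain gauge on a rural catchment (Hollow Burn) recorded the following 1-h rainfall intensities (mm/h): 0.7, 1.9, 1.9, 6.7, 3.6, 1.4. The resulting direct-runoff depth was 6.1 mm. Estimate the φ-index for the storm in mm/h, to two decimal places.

φ ≈ 2.10 mm/h

Only the 2 blocks with intensity above φ contribute runoff: 6.7, 3.6 mm/h.
Σ(I−φ)·Δt = d  ⇒  (6.7+3.6 − 2φ)·1 = 6.1
φ = (10.30 − 6.1/1) / 2 = 2.10 mm/h.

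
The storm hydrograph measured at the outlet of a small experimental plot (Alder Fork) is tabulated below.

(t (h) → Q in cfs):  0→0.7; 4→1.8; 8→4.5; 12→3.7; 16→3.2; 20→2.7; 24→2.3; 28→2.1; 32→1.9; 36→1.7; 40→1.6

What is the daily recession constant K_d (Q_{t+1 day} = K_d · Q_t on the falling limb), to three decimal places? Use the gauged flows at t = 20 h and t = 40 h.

Between t = 20 h and t = 40 h the flow falls from 2.7 to 1.6 cfs over 5×4 h = 20 h.
Per-interval ratio K = (1.6/2.7)^(1/5) = 0.9006; K_d = K^(24/4) = 0.534.

K_d ≈ 0.534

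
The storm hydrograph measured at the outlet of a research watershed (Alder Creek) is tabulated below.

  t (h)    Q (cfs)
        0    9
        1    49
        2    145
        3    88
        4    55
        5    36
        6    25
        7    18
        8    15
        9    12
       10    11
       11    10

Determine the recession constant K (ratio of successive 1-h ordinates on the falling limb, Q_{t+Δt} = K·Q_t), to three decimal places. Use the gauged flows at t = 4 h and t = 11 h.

K ≈ 0.784

Using the recession-limb readings at t = 4 h and t = 11 h: Q falls from 55 to 10 cfs over 7 intervals.
K = (Q₂/Q₁)^(1/7) = (10/55)^(1/7) = 0.784.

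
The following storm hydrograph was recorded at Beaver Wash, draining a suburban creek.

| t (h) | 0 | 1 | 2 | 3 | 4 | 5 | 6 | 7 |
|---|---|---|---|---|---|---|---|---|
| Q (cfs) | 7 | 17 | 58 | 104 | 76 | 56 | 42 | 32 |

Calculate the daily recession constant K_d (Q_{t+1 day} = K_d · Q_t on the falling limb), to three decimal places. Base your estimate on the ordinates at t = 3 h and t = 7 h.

Between t = 3 h and t = 7 h the flow falls from 104 to 32 cfs over 4×1 h = 4 h.
Per-interval ratio K = (32/104)^(1/4) = 0.7448; K_d = K^(24/1) = 0.001.

K_d ≈ 0.001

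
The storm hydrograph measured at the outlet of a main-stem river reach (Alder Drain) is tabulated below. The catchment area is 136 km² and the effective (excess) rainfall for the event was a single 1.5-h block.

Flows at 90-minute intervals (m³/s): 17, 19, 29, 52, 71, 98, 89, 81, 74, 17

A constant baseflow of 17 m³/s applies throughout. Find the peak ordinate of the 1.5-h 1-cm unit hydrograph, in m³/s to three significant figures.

Direct runoff: 0.0, 2.0, 12.0, 35.0, 54.0, 81.0, 72.0, 64.0, 57.0, 0.0 m³/s; ΣQ_DR = 377.0 m³/s, peak = 81.0 m³/s.
Runoff depth d = ΣQ_DR·Δt / A = 377.0 × 5400 / (136 km²) = 14.97 mm.
The 1-cm UH is the DRH scaled by (10 mm)/d, so U_p = 81.0 × 10/14.97 = 54.1 m³/s.

U_p ≈ 54.1 m³/s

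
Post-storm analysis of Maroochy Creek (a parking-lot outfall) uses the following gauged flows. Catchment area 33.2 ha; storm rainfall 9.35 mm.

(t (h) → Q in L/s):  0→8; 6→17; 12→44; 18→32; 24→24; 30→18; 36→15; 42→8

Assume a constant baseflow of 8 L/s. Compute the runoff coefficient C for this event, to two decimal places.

C ≈ 0.71

ΣQ_DR = 102.0 L/s; V = ΣQ_DR·Δt = 2.203 × 10^6 L.
Runoff depth d = V / A = 6.636 mm.
C = d / P = 6.636 / 9.35 = 0.71.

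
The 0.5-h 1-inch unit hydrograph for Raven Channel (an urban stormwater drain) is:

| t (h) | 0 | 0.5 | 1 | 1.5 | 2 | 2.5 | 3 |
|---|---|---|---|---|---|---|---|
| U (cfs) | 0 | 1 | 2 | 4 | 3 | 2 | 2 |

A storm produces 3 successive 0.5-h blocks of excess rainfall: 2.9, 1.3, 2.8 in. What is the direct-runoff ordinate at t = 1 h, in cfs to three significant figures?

Q ≈ 7.10 cfs

By discrete convolution, Q_j = Σ (P_i / 1 in) · U_{j−i}.
At t = 1 h (j=2): Q = (2.9/1)·2 + (1.3/1)·1 + (2.8/1)·0 = 7.10 cfs.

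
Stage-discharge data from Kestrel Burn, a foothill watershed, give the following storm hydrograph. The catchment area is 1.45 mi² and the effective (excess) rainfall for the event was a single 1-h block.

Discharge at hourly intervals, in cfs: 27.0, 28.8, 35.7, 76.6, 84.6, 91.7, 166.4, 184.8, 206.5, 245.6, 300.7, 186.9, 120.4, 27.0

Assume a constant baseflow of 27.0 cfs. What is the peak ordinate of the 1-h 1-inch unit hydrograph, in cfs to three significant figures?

U_p ≈ 182 cfs

Direct runoff: 0.0, 1.8, 8.7, 49.6, 57.6, 64.7, 139.4, 157.8, 179.5, 218.6, 273.7, 159.9, 93.4, 0.0 cfs; ΣQ_DR = 1405 cfs, peak = 273.7 cfs.
Runoff depth d = ΣQ_DR·Δt / A = 1405 × 3600 / (1.45 mi²) = 1.501 in.
The 1-inch UH is the DRH scaled by (1 in)/d, so U_p = 273.7 × 1/1.501 = 182 cfs.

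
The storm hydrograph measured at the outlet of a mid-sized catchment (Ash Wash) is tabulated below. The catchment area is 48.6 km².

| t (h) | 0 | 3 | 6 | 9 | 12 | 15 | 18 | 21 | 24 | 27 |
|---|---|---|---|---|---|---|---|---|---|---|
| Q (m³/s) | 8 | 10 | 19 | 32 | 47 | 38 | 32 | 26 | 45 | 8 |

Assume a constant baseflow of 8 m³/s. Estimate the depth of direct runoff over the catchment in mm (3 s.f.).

Direct runoff: 0.0, 2.0, 11.0, 24.0, 39.0, 30.0, 24.0, 18.0, 37.0, 0.0 m³/s; ΣQ_DR = 185.0 m³/s.
V = ΣQ_DR · Δt = 185.0 × 10800 s = 1.998 × 10^6 m³.
Over A = 48.6 km², depth = V / A = 41.1 mm.

d ≈ 41.1 mm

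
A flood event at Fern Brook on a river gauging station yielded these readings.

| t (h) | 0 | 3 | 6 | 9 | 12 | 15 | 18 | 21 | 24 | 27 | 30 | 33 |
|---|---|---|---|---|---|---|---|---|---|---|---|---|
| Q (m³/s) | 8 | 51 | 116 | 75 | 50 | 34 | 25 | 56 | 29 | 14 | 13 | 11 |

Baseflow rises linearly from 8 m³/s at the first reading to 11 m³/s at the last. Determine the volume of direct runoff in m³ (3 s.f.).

V ≈ 3.97 × 10^6 m³

Direct-runoff ordinates (Q − Q_b): 0.00, 42.73, 107.45, 66.18, 40.91, 24.64, 15.36, 46.09, 18.82, 3.55, 2.27, 0.00 m³/s.
ΣQ_DR = 368.0 m³/s.
With Δt = 3 h = 10800 s, V = ΣQ_DR · Δt = 368.0 × 10800 = 3.97 × 10^6 m³.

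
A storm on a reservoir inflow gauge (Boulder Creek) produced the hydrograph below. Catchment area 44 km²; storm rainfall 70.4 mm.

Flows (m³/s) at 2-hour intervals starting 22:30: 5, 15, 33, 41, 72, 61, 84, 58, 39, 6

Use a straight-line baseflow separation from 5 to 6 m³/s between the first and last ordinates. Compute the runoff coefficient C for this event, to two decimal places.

C ≈ 0.83

ΣQ_DR = 359.0 m³/s; V = ΣQ_DR·Δt = 2.585 × 10^6 m³.
Runoff depth d = V / A = 58.75 mm.
C = d / P = 58.75 / 70.4 = 0.83.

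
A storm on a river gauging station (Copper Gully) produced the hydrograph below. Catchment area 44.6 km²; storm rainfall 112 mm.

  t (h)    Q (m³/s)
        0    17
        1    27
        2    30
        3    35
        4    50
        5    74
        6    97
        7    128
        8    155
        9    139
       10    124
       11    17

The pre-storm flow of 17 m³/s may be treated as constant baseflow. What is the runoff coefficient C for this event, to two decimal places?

ΣQ_DR = 689.0 m³/s; V = ΣQ_DR·Δt = 2.480 × 10^6 m³.
Runoff depth d = V / A = 55.61 mm.
C = d / P = 55.61 / 112 = 0.50.

C ≈ 0.50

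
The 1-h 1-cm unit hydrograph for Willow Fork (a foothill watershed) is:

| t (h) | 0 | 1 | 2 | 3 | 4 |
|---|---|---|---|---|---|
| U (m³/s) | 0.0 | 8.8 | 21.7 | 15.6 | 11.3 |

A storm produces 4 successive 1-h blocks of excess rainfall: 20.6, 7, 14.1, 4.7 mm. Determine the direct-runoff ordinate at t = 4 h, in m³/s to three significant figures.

By discrete convolution, Q_j = Σ (P_i / 10 mm) · U_{j−i}.
At t = 4 h (j=4): Q = (20.6/10)·11.3 + (7/10)·15.6 + (14.1/10)·21.7 + (4.7/10)·8.8 = 68.9 m³/s.

Q ≈ 68.9 m³/s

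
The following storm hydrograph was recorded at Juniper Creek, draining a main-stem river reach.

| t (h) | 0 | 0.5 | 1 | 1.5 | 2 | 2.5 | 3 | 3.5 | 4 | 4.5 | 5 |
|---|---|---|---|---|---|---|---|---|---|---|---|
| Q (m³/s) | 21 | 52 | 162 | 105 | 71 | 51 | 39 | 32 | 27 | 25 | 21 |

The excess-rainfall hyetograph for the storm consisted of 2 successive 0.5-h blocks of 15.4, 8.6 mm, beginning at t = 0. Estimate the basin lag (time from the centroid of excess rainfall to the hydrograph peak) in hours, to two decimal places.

Centroid of excess rainfall: t_c = Σ P_i·t̄_i / ΣP_i = 0.4292 h (block centres at 0.25, 0.75 h).
Hydrograph peak occurs at t = 1 h, so basin lag t_L = 1 − 0.4292 = 0.57 h.

t_L ≈ 0.57 h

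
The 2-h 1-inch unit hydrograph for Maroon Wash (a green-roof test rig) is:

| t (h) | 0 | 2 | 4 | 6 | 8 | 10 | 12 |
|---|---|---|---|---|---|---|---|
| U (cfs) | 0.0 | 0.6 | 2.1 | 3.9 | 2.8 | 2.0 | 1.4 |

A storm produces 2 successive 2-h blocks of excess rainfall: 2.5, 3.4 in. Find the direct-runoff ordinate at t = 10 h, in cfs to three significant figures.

Q ≈ 14.5 cfs

By discrete convolution, Q_j = Σ (P_i / 1 in) · U_{j−i}.
At t = 10 h (j=5): Q = (2.5/1)·2.0 + (3.4/1)·2.8 = 14.5 cfs.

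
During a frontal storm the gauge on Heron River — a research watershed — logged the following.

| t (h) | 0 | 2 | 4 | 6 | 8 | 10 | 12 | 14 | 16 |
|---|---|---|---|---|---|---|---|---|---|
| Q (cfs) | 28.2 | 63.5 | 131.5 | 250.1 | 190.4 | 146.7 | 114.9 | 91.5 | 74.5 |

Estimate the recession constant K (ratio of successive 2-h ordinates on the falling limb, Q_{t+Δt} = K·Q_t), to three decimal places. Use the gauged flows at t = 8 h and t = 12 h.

K ≈ 0.777

Using the recession-limb readings at t = 8 h and t = 12 h: Q falls from 190.4 to 114.9 cfs over 2 intervals.
K = (Q₂/Q₁)^(1/2) = (114.9/190.4)^(1/2) = 0.777.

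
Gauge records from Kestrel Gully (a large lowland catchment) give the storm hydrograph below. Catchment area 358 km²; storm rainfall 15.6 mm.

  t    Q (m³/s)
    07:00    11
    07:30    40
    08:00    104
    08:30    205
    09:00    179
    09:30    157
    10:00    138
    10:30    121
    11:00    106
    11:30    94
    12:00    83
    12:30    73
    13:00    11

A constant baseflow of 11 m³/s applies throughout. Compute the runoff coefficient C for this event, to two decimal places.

C ≈ 0.38

ΣQ_DR = 1179 m³/s; V = ΣQ_DR·Δt = 2.122 × 10^6 m³.
Runoff depth d = V / A = 5.928 mm.
C = d / P = 5.928 / 15.6 = 0.38.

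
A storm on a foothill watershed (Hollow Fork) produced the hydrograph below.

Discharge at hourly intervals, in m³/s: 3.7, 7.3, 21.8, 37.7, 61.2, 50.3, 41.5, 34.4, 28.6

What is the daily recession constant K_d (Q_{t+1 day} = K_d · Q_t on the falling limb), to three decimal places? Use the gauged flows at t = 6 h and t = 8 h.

Between t = 6 h and t = 8 h the flow falls from 41.5 to 28.6 m³/s over 2×1 h = 2 h.
Per-interval ratio K = (28.6/41.5)^(1/2) = 0.8302; K_d = K^(24/1) = 0.011.

K_d ≈ 0.011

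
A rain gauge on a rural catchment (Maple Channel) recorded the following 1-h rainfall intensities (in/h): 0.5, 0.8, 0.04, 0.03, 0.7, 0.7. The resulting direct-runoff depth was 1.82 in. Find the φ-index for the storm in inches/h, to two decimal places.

Only the 4 blocks with intensity above φ contribute runoff: 0.5, 0.8, 0.7, 0.7 in/h.
Σ(I−φ)·Δt = d  ⇒  (0.5+0.8+0.7+0.7 − 4φ)·1 = 1.82
φ = (2.700 − 1.82/1) / 4 = 0.22 in/h.

φ ≈ 0.22 in/h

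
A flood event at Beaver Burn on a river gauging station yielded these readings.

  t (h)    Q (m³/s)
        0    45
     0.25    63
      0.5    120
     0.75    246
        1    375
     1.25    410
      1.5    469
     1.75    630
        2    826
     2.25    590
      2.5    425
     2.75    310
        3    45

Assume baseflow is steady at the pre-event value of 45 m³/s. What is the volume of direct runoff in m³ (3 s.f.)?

V ≈ 3.57 × 10^6 m³

Direct-runoff ordinates (Q − Q_b): 0.0, 18.0, 75.0, 201.0, 330.0, 365.0, 424.0, 585.0, 781.0, 545.0, 380.0, 265.0, 0.0 m³/s.
ΣQ_DR = 3969 m³/s.
With Δt = 0.25 h = 900 s, V = ΣQ_DR · Δt = 3969 × 900 = 3.57 × 10^6 m³.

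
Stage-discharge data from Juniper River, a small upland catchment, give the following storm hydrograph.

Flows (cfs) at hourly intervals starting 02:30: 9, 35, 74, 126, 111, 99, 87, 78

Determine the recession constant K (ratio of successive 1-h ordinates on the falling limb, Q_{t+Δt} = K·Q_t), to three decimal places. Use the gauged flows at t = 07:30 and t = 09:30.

Using the recession-limb readings at t = 07:30 and t = 09:30: Q falls from 99 to 78 cfs over 2 intervals.
K = (Q₂/Q₁)^(1/2) = (78/99)^(1/2) = 0.888.

K ≈ 0.888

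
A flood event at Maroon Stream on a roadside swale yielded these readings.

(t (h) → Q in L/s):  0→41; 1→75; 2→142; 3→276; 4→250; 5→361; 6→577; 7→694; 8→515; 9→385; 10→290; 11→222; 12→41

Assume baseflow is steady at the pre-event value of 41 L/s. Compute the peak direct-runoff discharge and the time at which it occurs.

Q_p = 653.0 L/s at t = 7 h

Subtracting baseflow gives direct-runoff ordinates: 0.0, 34.0, 101.0, 235.0, 209.0, 320.0, 536.0, 653.0, 474.0, 344.0, 249.0, 181.0, 0.0 L/s.
The maximum is 653.0 L/s, occurring at the reading for t = 7 h.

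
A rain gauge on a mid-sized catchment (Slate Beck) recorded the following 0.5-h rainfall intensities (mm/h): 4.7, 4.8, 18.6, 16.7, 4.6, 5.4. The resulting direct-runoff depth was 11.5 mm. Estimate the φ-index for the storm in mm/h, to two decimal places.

Only the 2 blocks with intensity above φ contribute runoff: 18.6, 16.7 mm/h.
Σ(I−φ)·Δt = d  ⇒  (18.6+16.7 − 2φ)·0.5 = 11.5
φ = (35.30 − 11.5/0.5) / 2 = 6.15 mm/h.

φ ≈ 6.15 mm/h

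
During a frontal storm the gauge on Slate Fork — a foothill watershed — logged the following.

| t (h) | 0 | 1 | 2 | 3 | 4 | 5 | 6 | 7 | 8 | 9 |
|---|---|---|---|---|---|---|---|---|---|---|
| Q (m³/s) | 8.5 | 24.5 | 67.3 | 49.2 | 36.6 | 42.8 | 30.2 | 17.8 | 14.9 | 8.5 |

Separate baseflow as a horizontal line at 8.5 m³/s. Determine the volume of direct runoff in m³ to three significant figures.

Direct-runoff ordinates (Q − Q_b): 0.0, 16.0, 58.8, 40.7, 28.1, 34.3, 21.7, 9.3, 6.4, 0.0 m³/s.
ΣQ_DR = 215.3 m³/s.
With Δt = 1 h = 3600 s, V = ΣQ_DR · Δt = 215.3 × 3600 = 7.75 × 10^5 m³.

V ≈ 7.75 × 10^5 m³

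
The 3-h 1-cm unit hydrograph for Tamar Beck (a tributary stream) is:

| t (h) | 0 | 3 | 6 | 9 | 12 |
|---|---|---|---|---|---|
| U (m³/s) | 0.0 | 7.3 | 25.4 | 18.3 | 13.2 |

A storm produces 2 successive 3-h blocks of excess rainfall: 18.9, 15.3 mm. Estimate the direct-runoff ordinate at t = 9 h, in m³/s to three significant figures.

Q ≈ 73.4 m³/s

By discrete convolution, Q_j = Σ (P_i / 10 mm) · U_{j−i}.
At t = 9 h (j=3): Q = (18.9/10)·18.3 + (15.3/10)·25.4 = 73.4 m³/s.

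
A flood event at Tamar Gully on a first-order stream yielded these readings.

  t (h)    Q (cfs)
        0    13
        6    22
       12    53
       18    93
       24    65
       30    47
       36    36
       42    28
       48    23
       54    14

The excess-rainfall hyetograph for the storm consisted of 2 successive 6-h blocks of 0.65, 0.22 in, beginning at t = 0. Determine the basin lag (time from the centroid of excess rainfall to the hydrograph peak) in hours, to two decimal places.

Centroid of excess rainfall: t_c = Σ P_i·t̄_i / ΣP_i = 4.5172 h (block centres at 3, 9 h).
Hydrograph peak occurs at t = 18 h, so basin lag t_L = 18 − 4.5172 = 13.48 h.

t_L ≈ 13.48 h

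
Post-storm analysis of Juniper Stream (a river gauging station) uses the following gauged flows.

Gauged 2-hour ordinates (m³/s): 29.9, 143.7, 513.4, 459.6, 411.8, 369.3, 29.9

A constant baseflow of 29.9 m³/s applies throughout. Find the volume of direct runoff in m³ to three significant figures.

V ≈ 1.26 × 10^7 m³

Direct-runoff ordinates (Q − Q_b): 0.0, 113.8, 483.5, 429.7, 381.9, 339.4, 0.0 m³/s.
ΣQ_DR = 1748 m³/s.
With Δt = 2 h = 7200 s, V = ΣQ_DR · Δt = 1748 × 7200 = 1.26 × 10^7 m³.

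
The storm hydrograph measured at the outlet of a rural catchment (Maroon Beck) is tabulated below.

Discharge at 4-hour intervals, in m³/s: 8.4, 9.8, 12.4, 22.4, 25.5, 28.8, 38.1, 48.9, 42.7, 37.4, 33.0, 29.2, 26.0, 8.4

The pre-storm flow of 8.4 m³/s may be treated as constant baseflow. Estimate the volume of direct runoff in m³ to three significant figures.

Direct-runoff ordinates (Q − Q_b): 0.0, 1.4, 4.0, 14.0, 17.1, 20.4, 29.7, 40.5, 34.3, 29.0, 24.6, 20.8, 17.6, 0.0 m³/s.
ΣQ_DR = 253.4 m³/s.
With Δt = 4 h = 14400 s, V = ΣQ_DR · Δt = 253.4 × 14400 = 3.65 × 10^6 m³.

V ≈ 3.65 × 10^6 m³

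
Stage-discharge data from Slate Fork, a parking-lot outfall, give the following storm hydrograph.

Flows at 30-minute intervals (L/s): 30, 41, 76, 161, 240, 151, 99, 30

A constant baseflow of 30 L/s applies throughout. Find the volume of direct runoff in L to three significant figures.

V ≈ 1.06 × 10^6 L

Direct-runoff ordinates (Q − Q_b): 0.0, 11.0, 46.0, 131.0, 210.0, 121.0, 69.0, 0.0 L/s.
ΣQ_DR = 588.0 L/s.
With Δt = 0.5 h = 1800 s, V = ΣQ_DR · Δt = 588.0 × 1800 = 1.06 × 10^6 L.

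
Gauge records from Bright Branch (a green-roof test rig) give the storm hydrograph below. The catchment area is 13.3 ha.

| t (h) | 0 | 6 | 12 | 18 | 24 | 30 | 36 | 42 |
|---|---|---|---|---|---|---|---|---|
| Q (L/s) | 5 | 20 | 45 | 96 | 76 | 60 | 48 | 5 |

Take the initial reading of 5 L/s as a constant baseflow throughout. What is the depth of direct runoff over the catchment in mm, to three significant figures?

d ≈ 51.2 mm

Direct runoff: 0.0, 15.0, 40.0, 91.0, 71.0, 55.0, 43.0, 0.0 L/s; ΣQ_DR = 315.0 L/s.
V = ΣQ_DR · Δt = 315.0 × 21600 s = 6.804 × 10^6 L.
Over A = 13.3 ha, depth = V / A = 51.2 mm.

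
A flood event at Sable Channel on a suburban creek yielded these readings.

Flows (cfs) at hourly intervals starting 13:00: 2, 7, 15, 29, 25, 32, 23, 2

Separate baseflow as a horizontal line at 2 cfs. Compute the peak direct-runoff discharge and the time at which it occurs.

Subtracting baseflow gives direct-runoff ordinates: 0.0, 5.0, 13.0, 27.0, 23.0, 30.0, 21.0, 0.0 cfs.
The maximum is 30.0 cfs, occurring at the reading for t = 18:00.

Q_p = 30.0 cfs at t = 18:00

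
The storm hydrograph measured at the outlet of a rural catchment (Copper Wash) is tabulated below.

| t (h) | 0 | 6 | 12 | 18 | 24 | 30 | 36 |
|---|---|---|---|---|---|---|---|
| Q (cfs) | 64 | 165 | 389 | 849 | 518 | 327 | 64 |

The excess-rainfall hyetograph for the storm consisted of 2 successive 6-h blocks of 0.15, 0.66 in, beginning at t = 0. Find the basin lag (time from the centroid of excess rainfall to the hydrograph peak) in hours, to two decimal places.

Centroid of excess rainfall: t_c = Σ P_i·t̄_i / ΣP_i = 7.8889 h (block centres at 3, 9 h).
Hydrograph peak occurs at t = 18 h, so basin lag t_L = 18 − 7.8889 = 10.11 h.

t_L ≈ 10.11 h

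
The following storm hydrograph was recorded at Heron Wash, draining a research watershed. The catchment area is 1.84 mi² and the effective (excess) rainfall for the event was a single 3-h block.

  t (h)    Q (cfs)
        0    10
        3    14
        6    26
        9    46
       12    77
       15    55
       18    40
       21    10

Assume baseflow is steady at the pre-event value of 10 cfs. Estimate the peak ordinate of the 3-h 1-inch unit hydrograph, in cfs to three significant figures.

U_p ≈ 134 cfs

Direct runoff: 0.0, 4.0, 16.0, 36.0, 67.0, 45.0, 30.0, 0.0 cfs; ΣQ_DR = 198.0 cfs, peak = 67.0 cfs.
Runoff depth d = ΣQ_DR·Δt / A = 198.0 × 10800 / (1.84 mi²) = 0.5002 in.
The 1-inch UH is the DRH scaled by (1 in)/d, so U_p = 67.0 × 1/0.5002 = 134 cfs.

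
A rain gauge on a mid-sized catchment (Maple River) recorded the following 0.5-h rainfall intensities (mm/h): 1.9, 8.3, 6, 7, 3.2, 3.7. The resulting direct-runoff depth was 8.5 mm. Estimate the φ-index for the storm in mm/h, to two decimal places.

φ ≈ 2.24 mm/h

Only the 5 blocks with intensity above φ contribute runoff: 8.3, 6, 7, 3.2, 3.7 mm/h.
Σ(I−φ)·Δt = d  ⇒  (8.3+6+7+3.2+3.7 − 5φ)·0.5 = 8.5
φ = (28.20 − 8.5/0.5) / 5 = 2.24 mm/h.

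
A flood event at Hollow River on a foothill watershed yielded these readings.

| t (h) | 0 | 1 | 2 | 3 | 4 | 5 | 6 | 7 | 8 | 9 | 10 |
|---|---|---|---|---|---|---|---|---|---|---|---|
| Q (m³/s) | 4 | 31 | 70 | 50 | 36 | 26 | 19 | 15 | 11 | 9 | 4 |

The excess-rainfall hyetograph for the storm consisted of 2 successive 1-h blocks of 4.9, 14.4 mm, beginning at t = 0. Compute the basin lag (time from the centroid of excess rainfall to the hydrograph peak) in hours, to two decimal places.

t_L ≈ 0.75 h

Centroid of excess rainfall: t_c = Σ P_i·t̄_i / ΣP_i = 1.2461 h (block centres at 0.5, 1.5 h).
Hydrograph peak occurs at t = 2 h, so basin lag t_L = 2 − 1.2461 = 0.75 h.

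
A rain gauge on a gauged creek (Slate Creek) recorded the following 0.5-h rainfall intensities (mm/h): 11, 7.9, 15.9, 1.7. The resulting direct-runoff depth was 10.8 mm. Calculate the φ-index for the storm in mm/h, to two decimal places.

Only the 3 blocks with intensity above φ contribute runoff: 11, 7.9, 15.9 mm/h.
Σ(I−φ)·Δt = d  ⇒  (11+7.9+15.9 − 3φ)·0.5 = 10.8
φ = (34.80 − 10.8/0.5) / 3 = 4.40 mm/h.

φ ≈ 4.40 mm/h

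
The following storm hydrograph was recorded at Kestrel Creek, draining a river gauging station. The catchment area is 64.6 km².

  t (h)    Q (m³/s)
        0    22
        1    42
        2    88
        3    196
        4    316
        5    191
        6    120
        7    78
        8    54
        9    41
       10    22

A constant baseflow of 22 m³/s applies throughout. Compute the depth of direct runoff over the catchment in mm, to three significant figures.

d ≈ 51.7 mm

Direct runoff: 0.0, 20.0, 66.0, 174.0, 294.0, 169.0, 98.0, 56.0, 32.0, 19.0, 0.0 m³/s; ΣQ_DR = 928.0 m³/s.
V = ΣQ_DR · Δt = 928.0 × 3600 s = 3.341 × 10^6 m³.
Over A = 64.6 km², depth = V / A = 51.7 mm.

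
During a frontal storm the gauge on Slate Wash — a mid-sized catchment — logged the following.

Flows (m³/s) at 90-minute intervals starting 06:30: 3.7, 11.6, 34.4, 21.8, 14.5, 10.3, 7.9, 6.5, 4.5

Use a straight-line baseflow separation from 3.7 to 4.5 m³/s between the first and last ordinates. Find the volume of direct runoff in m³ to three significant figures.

V ≈ 4.23 × 10^5 m³

Direct-runoff ordinates (Q − Q_b): 0.00, 7.80, 30.50, 17.80, 10.40, 6.10, 3.60, 2.10, 0.00 m³/s.
ΣQ_DR = 78.30 m³/s.
With Δt = 1.5 h = 5400 s, V = ΣQ_DR · Δt = 78.30 × 5400 = 4.23 × 10^5 m³.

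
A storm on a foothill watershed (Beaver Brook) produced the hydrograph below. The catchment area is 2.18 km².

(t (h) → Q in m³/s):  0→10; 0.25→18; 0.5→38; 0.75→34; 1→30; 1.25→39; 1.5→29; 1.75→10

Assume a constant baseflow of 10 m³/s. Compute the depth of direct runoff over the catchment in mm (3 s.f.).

d ≈ 52.8 mm

Direct runoff: 0.0, 8.0, 28.0, 24.0, 20.0, 29.0, 19.0, 0.0 m³/s; ΣQ_DR = 128.0 m³/s.
V = ΣQ_DR · Δt = 128.0 × 900 s = 1.152 × 10^5 m³.
Over A = 2.18 km², depth = V / A = 52.8 mm.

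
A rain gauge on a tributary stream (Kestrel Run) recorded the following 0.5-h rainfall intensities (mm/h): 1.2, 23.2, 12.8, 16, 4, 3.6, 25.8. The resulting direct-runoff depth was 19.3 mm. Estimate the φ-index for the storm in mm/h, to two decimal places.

φ ≈ 9.80 mm/h

Only the 4 blocks with intensity above φ contribute runoff: 23.2, 12.8, 16, 25.8 mm/h.
Σ(I−φ)·Δt = d  ⇒  (23.2+12.8+16+25.8 − 4φ)·0.5 = 19.3
φ = (77.80 − 19.3/0.5) / 4 = 9.80 mm/h.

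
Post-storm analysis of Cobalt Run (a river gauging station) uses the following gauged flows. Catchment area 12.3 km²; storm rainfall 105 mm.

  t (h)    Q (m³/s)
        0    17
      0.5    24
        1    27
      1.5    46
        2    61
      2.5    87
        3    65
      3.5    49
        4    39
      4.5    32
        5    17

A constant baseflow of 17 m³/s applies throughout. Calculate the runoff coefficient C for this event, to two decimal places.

C ≈ 0.39

ΣQ_DR = 277.0 m³/s; V = ΣQ_DR·Δt = 4.986 × 10^5 m³.
Runoff depth d = V / A = 40.54 mm.
C = d / P = 40.54 / 105 = 0.39.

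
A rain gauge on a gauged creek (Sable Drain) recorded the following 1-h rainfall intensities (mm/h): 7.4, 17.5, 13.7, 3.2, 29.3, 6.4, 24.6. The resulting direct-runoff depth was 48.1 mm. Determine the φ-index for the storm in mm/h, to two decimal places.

φ ≈ 9.25 mm/h

Only the 4 blocks with intensity above φ contribute runoff: 17.5, 13.7, 29.3, 24.6 mm/h.
Σ(I−φ)·Δt = d  ⇒  (17.5+13.7+29.3+24.6 − 4φ)·1 = 48.1
φ = (85.10 − 48.1/1) / 4 = 9.25 mm/h.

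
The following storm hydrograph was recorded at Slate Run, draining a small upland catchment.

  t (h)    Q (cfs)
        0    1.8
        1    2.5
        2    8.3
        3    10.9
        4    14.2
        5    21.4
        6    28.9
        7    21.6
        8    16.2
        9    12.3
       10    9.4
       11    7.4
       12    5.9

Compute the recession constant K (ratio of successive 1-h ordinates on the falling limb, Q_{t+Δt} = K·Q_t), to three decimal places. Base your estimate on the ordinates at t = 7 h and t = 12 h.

Using the recession-limb readings at t = 7 h and t = 12 h: Q falls from 21.6 to 5.9 cfs over 5 intervals.
K = (Q₂/Q₁)^(1/5) = (5.9/21.6)^(1/5) = 0.771.

K ≈ 0.771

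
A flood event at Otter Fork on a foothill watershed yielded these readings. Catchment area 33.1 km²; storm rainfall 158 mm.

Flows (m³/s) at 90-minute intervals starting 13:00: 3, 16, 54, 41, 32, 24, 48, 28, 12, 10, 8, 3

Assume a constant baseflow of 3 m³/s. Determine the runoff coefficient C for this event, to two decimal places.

C ≈ 0.25

ΣQ_DR = 243.0 m³/s; V = ΣQ_DR·Δt = 1.312 × 10^6 m³.
Runoff depth d = V / A = 39.64 mm.
C = d / P = 39.64 / 158 = 0.25.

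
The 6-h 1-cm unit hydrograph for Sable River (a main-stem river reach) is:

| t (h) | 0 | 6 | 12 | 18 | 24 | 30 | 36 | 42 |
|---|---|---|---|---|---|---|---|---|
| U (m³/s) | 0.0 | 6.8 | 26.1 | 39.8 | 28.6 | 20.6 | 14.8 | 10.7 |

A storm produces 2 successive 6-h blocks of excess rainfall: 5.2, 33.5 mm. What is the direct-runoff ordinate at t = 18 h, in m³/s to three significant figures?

Q ≈ 108 m³/s

By discrete convolution, Q_j = Σ (P_i / 10 mm) · U_{j−i}.
At t = 18 h (j=3): Q = (5.2/10)·39.8 + (33.5/10)·26.1 = 108 m³/s.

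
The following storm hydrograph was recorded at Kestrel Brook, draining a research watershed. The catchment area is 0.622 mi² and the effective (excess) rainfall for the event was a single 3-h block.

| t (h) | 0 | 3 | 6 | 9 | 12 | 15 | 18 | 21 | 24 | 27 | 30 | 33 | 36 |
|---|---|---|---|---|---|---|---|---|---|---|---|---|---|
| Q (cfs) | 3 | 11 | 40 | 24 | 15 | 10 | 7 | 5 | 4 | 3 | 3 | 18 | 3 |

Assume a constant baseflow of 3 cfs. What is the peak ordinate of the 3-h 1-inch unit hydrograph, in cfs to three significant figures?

Direct runoff: 0.0, 8.0, 37.0, 21.0, 12.0, 7.0, 4.0, 2.0, 1.0, 0.0, 0.0, 15.0, 0.0 cfs; ΣQ_DR = 107.0 cfs, peak = 37.0 cfs.
Runoff depth d = ΣQ_DR·Δt / A = 107.0 × 10800 / (0.622 mi²) = 0.7997 in.
The 1-inch UH is the DRH scaled by (1 in)/d, so U_p = 37.0 × 1/0.7997 = 46.3 cfs.

U_p ≈ 46.3 cfs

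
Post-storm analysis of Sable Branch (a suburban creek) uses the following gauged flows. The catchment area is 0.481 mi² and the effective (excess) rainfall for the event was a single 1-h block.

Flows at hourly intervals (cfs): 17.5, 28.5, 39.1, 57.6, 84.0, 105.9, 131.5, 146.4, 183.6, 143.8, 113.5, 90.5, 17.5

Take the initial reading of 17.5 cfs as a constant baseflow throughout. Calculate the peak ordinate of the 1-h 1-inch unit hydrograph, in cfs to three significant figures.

U_p ≈ 55.3 cfs

Direct runoff: 0.0, 11.0, 21.6, 40.1, 66.5, 88.4, 114.0, 128.9, 166.1, 126.3, 96.0, 73.0, 0.0 cfs; ΣQ_DR = 931.9 cfs, peak = 166.1 cfs.
Runoff depth d = ΣQ_DR·Δt / A = 931.9 × 3600 / (0.481 mi²) = 3.002 in.
The 1-inch UH is the DRH scaled by (1 in)/d, so U_p = 166.1 × 1/3.002 = 55.3 cfs.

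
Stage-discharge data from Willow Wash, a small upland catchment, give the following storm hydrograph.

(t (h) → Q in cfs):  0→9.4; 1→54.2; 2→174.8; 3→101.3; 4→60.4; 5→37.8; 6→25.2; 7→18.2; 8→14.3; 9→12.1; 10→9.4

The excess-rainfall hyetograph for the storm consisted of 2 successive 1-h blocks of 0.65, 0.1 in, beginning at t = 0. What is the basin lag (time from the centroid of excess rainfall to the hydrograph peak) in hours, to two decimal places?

Centroid of excess rainfall: t_c = Σ P_i·t̄_i / ΣP_i = 0.6333 h (block centres at 0.5, 1.5 h).
Hydrograph peak occurs at t = 2 h, so basin lag t_L = 2 − 0.6333 = 1.37 h.

t_L ≈ 1.37 h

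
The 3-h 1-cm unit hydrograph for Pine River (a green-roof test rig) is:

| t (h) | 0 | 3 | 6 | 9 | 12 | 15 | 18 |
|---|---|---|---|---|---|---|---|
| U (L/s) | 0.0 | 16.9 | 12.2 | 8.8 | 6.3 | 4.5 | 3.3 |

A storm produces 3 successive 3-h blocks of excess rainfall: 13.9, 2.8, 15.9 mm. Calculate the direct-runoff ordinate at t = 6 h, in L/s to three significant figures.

By discrete convolution, Q_j = Σ (P_i / 10 mm) · U_{j−i}.
At t = 6 h (j=2): Q = (13.9/10)·12.2 + (2.8/10)·16.9 + (15.9/10)·0.0 = 21.7 L/s.

Q ≈ 21.7 L/s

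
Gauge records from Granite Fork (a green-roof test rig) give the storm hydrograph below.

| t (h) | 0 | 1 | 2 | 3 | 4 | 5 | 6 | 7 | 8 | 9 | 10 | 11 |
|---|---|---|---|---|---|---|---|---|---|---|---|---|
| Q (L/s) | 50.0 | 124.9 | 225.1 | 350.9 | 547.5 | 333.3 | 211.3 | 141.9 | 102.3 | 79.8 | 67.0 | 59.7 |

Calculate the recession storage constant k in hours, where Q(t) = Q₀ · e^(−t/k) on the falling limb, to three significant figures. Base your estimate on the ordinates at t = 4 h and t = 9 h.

On the falling limb, Q drops from 547.5 to 79.8 L/s between t = 4 h and t = 9 h (Δt = 5 h).
k = −Δt / ln(Q₂/Q₁) = −5 / ln(79.8/547.5) = 2.60 h.

k ≈ 2.60 h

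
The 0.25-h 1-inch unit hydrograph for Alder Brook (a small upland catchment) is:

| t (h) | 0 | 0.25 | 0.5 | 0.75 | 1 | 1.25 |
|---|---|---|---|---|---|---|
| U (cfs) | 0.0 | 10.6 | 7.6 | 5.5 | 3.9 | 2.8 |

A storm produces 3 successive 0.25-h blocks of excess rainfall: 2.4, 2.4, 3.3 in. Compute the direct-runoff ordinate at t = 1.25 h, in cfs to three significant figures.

Q ≈ 34.2 cfs

By discrete convolution, Q_j = Σ (P_i / 1 in) · U_{j−i}.
At t = 1.25 h (j=5): Q = (2.4/1)·2.8 + (2.4/1)·3.9 + (3.3/1)·5.5 = 34.2 cfs.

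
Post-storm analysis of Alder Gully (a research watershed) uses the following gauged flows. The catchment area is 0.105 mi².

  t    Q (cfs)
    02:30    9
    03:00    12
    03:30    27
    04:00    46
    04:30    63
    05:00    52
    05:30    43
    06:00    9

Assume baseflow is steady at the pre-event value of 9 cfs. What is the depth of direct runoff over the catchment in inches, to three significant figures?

d ≈ 1.39 in

Direct runoff: 0.0, 3.0, 18.0, 37.0, 54.0, 43.0, 34.0, 0.0 cfs; ΣQ_DR = 189.0 cfs.
V = ΣQ_DR · Δt = 189.0 × 1800 s = 3.402 × 10^5 ft³.
Over A = 0.105 mi², depth = V / A = 1.39 in.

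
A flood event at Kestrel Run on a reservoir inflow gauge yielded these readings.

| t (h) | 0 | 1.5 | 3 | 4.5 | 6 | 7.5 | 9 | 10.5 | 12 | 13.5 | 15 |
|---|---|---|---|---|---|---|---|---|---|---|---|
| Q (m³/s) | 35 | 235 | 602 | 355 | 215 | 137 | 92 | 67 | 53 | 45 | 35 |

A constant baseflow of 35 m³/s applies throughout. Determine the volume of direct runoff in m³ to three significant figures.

V ≈ 8.02 × 10^6 m³

Direct-runoff ordinates (Q − Q_b): 0.0, 200.0, 567.0, 320.0, 180.0, 102.0, 57.0, 32.0, 18.0, 10.0, 0.0 m³/s.
ΣQ_DR = 1486 m³/s.
With Δt = 1.5 h = 5400 s, V = ΣQ_DR · Δt = 1486 × 5400 = 8.02 × 10^6 m³.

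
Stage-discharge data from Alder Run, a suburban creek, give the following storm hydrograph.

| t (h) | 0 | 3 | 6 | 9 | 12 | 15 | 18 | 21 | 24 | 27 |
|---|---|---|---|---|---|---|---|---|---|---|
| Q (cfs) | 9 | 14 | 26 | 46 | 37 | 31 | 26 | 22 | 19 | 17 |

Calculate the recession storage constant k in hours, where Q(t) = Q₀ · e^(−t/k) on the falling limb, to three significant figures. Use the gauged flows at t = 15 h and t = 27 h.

On the falling limb, Q drops from 31 to 17 cfs between t = 15 h and t = 27 h (Δt = 12 h).
k = −Δt / ln(Q₂/Q₁) = −12 / ln(17/31) = 20.0 h.

k ≈ 20.0 h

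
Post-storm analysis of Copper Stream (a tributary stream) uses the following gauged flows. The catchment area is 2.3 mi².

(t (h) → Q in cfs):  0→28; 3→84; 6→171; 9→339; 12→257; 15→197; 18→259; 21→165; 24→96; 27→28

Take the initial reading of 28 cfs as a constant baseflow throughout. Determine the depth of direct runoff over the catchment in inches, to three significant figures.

d ≈ 2.72 in

Direct runoff: 0.0, 56.0, 143.0, 311.0, 229.0, 169.0, 231.0, 137.0, 68.0, 0.0 cfs; ΣQ_DR = 1344 cfs.
V = ΣQ_DR · Δt = 1344 × 10800 s = 1.452 × 10^7 ft³.
Over A = 2.3 mi², depth = V / A = 2.72 in.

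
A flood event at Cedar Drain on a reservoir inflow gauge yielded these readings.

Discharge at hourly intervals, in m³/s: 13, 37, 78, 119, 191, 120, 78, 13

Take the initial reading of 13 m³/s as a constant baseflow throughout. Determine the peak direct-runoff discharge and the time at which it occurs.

Subtracting baseflow gives direct-runoff ordinates: 0.0, 24.0, 65.0, 106.0, 178.0, 107.0, 65.0, 0.0 m³/s.
The maximum is 178.0 m³/s, occurring at the reading for t = 4 h.

Q_p = 178.0 m³/s at t = 4 h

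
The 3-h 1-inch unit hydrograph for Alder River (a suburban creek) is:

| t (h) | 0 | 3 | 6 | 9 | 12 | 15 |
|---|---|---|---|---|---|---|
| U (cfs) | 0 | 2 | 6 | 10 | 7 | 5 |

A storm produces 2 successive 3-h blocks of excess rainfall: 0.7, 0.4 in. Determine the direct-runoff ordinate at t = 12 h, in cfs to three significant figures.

Q ≈ 8.90 cfs

By discrete convolution, Q_j = Σ (P_i / 1 in) · U_{j−i}.
At t = 12 h (j=4): Q = (0.7/1)·7 + (0.4/1)·10 = 8.90 cfs.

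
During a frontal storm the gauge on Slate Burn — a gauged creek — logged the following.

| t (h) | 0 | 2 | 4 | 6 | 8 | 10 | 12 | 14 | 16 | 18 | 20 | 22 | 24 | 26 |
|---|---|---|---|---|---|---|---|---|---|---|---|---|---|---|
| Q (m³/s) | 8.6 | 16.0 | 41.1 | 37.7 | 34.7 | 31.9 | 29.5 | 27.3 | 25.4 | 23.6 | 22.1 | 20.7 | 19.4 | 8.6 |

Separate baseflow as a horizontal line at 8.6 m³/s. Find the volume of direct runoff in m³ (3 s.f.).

Direct-runoff ordinates (Q − Q_b): 0.0, 7.4, 32.5, 29.1, 26.1, 23.3, 20.9, 18.7, 16.8, 15.0, 13.5, 12.1, 10.8, 0.0 m³/s.
ΣQ_DR = 226.2 m³/s.
With Δt = 2 h = 7200 s, V = ΣQ_DR · Δt = 226.2 × 7200 = 1.63 × 10^6 m³.

V ≈ 1.63 × 10^6 m³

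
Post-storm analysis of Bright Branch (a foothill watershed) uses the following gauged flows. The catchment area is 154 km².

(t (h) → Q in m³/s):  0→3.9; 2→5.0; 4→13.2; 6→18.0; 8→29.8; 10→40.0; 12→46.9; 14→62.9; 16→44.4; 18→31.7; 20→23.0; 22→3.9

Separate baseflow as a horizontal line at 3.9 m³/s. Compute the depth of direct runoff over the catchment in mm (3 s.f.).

Direct runoff: 0.0, 1.1, 9.3, 14.1, 25.9, 36.1, 43.0, 59.0, 40.5, 27.8, 19.1, 0.0 m³/s; ΣQ_DR = 275.9 m³/s.
V = ΣQ_DR · Δt = 275.9 × 7200 s = 1.986 × 10^6 m³.
Over A = 154 km², depth = V / A = 12.9 mm.

d ≈ 12.9 mm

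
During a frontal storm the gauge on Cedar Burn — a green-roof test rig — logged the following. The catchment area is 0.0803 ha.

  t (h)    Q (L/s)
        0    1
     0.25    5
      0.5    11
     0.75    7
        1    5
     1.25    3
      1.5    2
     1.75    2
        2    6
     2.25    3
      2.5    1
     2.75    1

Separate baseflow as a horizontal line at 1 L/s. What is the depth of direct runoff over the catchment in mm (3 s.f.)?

d ≈ 39.2 mm

Direct runoff: 0.0, 4.0, 10.0, 6.0, 4.0, 2.0, 1.0, 1.0, 5.0, 2.0, 0.0, 0.0 L/s; ΣQ_DR = 35.00 L/s.
V = ΣQ_DR · Δt = 35.00 × 900 s = 31500 L.
Over A = 0.0803 ha, depth = V / A = 39.2 mm.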